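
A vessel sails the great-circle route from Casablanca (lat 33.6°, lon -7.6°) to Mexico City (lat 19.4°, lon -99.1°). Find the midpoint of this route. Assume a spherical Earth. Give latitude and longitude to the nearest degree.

The haversine formula gives a central angle δ ≈ 1.407 rad (80.6°) between the endpoints.
Interpolate at f = 1/2 with slerp weights a = sin((1−f)δ)/sin δ ≈ 0.656, b = sin(fδ)/sin δ ≈ 0.656.
p = a·p₁ + b·p₂ ≈ (0.443, -0.683, 0.581); φ = arcsin(p_z) ≈ 35.49°, λ = atan2(p_y, p_x) ≈ -57.00°.

≈ lat 35°, lon -57°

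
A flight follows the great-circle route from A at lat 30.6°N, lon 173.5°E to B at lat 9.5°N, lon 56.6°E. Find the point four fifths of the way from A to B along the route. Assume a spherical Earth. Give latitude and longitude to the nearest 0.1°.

The haversine formula gives a central angle δ ≈ 1.876 rad (107.5°) between the endpoints.
Interpolate at f = 4/5 with slerp weights a = sin((1−f)δ)/sin δ ≈ 0.384, b = sin(fδ)/sin δ ≈ 1.046.
p = a·p₁ + b·p₂ ≈ (0.239, 0.898, 0.368); φ = arcsin(p_z) ≈ 21.60°, λ = atan2(p_y, p_x) ≈ 75.09°.

≈ lat 21.6°N, lon 75.1°E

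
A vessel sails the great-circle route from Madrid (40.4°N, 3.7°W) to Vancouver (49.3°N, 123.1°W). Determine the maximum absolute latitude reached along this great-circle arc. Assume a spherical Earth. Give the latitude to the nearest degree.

The great circle lies in the plane with unit normal n̂ = (p₁ × p₂)/|p₁ × p₂|.
Here n̂_z ≈ -0.447; the vertex latitude is φ_max = arccos|n̂_z| ≈ 63.5°.

≈ 63°N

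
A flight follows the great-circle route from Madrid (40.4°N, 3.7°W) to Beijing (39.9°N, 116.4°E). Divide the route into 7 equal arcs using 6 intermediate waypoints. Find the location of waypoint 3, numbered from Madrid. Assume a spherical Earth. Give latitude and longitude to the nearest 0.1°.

≈ (58.9°N, 45.2°E)

Convert each endpoint to a unit vector on the sphere (x = cos φ cos λ, y = cos φ sin λ, z = sin φ).
The central angle between the endpoints is δ = arccos(p₁·p₂) ≈ 1.448 rad (82.9°).
Interpolate at f = 3/7 with slerp weights a = sin((1−f)δ)/sin δ ≈ 0.742, b = sin(fδ)/sin δ ≈ 0.586.
p = a·p₁ + b·p₂ ≈ (0.364, 0.366, 0.857); φ = arcsin(p_z) ≈ 58.93°, λ = atan2(p_y, p_x) ≈ 45.18°.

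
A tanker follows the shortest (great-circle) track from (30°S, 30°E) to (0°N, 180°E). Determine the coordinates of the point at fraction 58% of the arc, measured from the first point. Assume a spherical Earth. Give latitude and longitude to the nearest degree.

≈ (40°S, 133°E)

The haversine formula gives a central angle δ ≈ 2.419 rad (138.6°) between the endpoints.
Interpolate at f = 0.58 with slerp weights a = sin((1−f)δ)/sin δ ≈ 1.285, b = sin(fδ)/sin δ ≈ 1.491.
p = a·p₁ + b·p₂ ≈ (-0.527, 0.556, -0.643); φ = arcsin(p_z) ≈ -39.98°, λ = atan2(p_y, p_x) ≈ 133.44°.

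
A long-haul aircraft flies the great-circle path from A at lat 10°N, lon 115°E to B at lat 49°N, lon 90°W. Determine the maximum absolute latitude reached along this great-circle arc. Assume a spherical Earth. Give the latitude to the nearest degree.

≈ 72°N

The great circle lies in the plane with unit normal n̂ = (p₁ × p₂)/|p₁ × p₂|.
Here n̂_z ≈ +0.307; the vertex latitude is φ_max = arccos|n̂_z| ≈ 72.1°.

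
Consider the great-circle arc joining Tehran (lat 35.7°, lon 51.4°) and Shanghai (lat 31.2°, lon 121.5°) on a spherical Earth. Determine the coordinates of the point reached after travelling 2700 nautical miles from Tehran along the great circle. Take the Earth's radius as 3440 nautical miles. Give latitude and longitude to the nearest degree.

From cos δ = sin φ₁ sin φ₂ + cos φ₁ cos φ₂ cos Δλ, the central angle is δ ≈ 1.002 rad (57.4°). The total great-circle distance is δ·R ≈ 1.002 × 3440 ≈ 3446 nmi, so the target fraction is f = 2700/3446 ≈ 0.783.
Interpolate at f ≈ 0.783 with slerp weights a = sin((1−f)δ)/sin δ ≈ 0.256, b = sin(fδ)/sin δ ≈ 0.839.
p = a·p₁ + b·p₂ ≈ (-0.245, 0.774, 0.584); φ = arcsin(p_z) ≈ 35.71°, λ = atan2(p_y, p_x) ≈ 107.60°.

≈ lat 36°, lon 108°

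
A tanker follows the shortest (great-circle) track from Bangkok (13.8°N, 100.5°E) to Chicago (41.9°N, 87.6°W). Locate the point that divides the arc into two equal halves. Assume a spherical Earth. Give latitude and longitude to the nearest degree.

≈ (74°N, 125°E)

Write both endpoints as unit vectors p₁, p₂ with components (cos φ cos λ, cos φ sin λ, sin φ).
The central angle between the endpoints is δ = arccos(p₁·p₂) ≈ 2.161 rad (123.8°).
Interpolate at f = 1/2 with slerp weights a = sin((1−f)δ)/sin δ ≈ 1.062, b = sin(fδ)/sin δ ≈ 1.062.
p = a·p₁ + b·p₂ ≈ (-0.155, 0.224, 0.962); φ = arcsin(p_z) ≈ 74.19°, λ = atan2(p_y, p_x) ≈ 124.62°.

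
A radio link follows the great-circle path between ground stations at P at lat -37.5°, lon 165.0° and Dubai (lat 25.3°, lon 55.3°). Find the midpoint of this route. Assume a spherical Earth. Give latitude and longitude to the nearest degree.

≈ lat -10°, lon 105°

From cos δ = sin φ₁ sin φ₂ + cos φ₁ cos φ₂ cos Δλ, the central angle is δ ≈ 2.097 rad (120.1°).
Interpolate at f = 1/2 with slerp weights a = sin((1−f)δ)/sin δ ≈ 1.002, b = sin(fδ)/sin δ ≈ 1.002.
p = a·p₁ + b·p₂ ≈ (-0.252, 0.950, -0.182); φ = arcsin(p_z) ≈ -10.47°, λ = atan2(p_y, p_x) ≈ 104.86°.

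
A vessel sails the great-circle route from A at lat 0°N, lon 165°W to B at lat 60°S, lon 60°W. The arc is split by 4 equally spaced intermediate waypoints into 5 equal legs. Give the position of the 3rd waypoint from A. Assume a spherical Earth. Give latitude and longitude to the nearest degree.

≈ lat 48°S, lon 127°W

From cos δ = sin φ₁ sin φ₂ + cos φ₁ cos φ₂ cos Δλ, the central angle is δ ≈ 1.701 rad (97.4°).
Interpolate at f = 3/5 with slerp weights a = sin((1−f)δ)/sin δ ≈ 0.634, b = sin(fδ)/sin δ ≈ 0.860.
p = a·p₁ + b·p₂ ≈ (-0.398, -0.536, -0.744); φ = arcsin(p_z) ≈ -48.10°, λ = atan2(p_y, p_x) ≈ -126.56°.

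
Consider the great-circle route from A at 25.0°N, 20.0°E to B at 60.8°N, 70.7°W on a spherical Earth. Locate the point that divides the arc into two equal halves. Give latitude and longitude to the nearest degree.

≈ 52°N, 8°W

Convert each endpoint to a unit vector on the sphere (x = cos φ cos λ, y = cos φ sin λ, z = sin φ).
The central angle between the endpoints is δ = arccos(p₁·p₂) ≈ 1.199 rad (68.7°).
Interpolate at f = 1/2 with slerp weights a = sin((1−f)δ)/sin δ ≈ 0.606, b = sin(fδ)/sin δ ≈ 0.606.
p = a·p₁ + b·p₂ ≈ (0.613, -0.091, 0.785); φ = arcsin(p_z) ≈ 51.68°, λ = atan2(p_y, p_x) ≈ -8.45°.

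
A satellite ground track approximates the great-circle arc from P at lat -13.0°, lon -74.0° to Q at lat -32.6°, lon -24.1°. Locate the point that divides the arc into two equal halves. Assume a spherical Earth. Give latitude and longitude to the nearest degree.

Convert each endpoint to a unit vector on the sphere (x = cos φ cos λ, y = cos φ sin λ, z = sin φ).
The central angle between the endpoints is δ = arccos(p₁·p₂) ≈ 0.863 rad (49.5°).
Interpolate at f = 1/2 with slerp weights a = sin((1−f)δ)/sin δ ≈ 0.550, b = sin(fδ)/sin δ ≈ 0.550.
p = a·p₁ + b·p₂ ≈ (0.571, -0.705, -0.420); φ = arcsin(p_z) ≈ -24.86°, λ = atan2(p_y, p_x) ≈ -50.98°.

≈ lat -25°, lon -51°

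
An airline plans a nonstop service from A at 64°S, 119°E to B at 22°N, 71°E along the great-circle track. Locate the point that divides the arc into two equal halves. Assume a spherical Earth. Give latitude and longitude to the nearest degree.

≈ 23°S, 86°E

From cos δ = sin φ₁ sin φ₂ + cos φ₁ cos φ₂ cos Δλ, the central angle is δ ≈ 1.636 rad (93.7°).
Interpolate at f = 1/2 with slerp weights a = sin((1−f)δ)/sin δ ≈ 0.731, b = sin(fδ)/sin δ ≈ 0.731.
p = a·p₁ + b·p₂ ≈ (0.065, 0.921, -0.383); φ = arcsin(p_z) ≈ -22.54°, λ = atan2(p_y, p_x) ≈ 85.94°.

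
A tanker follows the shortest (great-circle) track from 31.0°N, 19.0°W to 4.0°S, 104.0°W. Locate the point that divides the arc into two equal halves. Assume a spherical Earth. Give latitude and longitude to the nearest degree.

Write both endpoints as unit vectors p₁, p₂ with components (cos φ cos λ, cos φ sin λ, sin φ).
The central angle between the endpoints is δ = arccos(p₁·p₂) ≈ 1.532 rad (87.8°).
Interpolate at f = 1/2 with slerp weights a = sin((1−f)δ)/sin δ ≈ 0.694, b = sin(fδ)/sin δ ≈ 0.694.
p = a·p₁ + b·p₂ ≈ (0.395, -0.865, 0.309); φ = arcsin(p_z) ≈ 18.00°, λ = atan2(p_y, p_x) ≈ -65.47°.

≈ 18°N, 65°W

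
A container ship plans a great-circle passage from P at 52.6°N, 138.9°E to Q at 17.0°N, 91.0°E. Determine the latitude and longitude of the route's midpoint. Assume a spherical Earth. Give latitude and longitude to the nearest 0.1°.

≈ 37.1°N, 109.3°E

Convert each endpoint to a unit vector on the sphere (x = cos φ cos λ, y = cos φ sin λ, z = sin φ).
The central angle between the endpoints is δ = arccos(p₁·p₂) ≈ 0.900 rad (51.6°).
Interpolate at f = 1/2 with slerp weights a = sin((1−f)δ)/sin δ ≈ 0.555, b = sin(fδ)/sin δ ≈ 0.555.
p = a·p₁ + b·p₂ ≈ (-0.263, 0.753, 0.603); φ = arcsin(p_z) ≈ 37.12°, λ = atan2(p_y, p_x) ≈ 109.29°.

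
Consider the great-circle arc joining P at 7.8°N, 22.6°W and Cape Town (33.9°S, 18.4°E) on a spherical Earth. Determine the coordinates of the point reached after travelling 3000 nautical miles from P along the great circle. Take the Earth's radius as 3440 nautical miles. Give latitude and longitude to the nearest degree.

Write both endpoints as unit vectors p₁, p₂ with components (cos φ cos λ, cos φ sin λ, sin φ).
The central angle between the endpoints is δ = arccos(p₁·p₂) ≈ 0.994 rad (57.0°). The total great-circle distance is δ·R ≈ 0.994 × 3440 ≈ 3421 nmi, so the target fraction is f = 3000/3421 ≈ 0.877.
Interpolate at f ≈ 0.877 with slerp weights a = sin((1−f)δ)/sin δ ≈ 0.146, b = sin(fδ)/sin δ ≈ 0.913.
p = a·p₁ + b·p₂ ≈ (0.852, 0.184, -0.490); φ = arcsin(p_z) ≈ -29.31°, λ = atan2(p_y, p_x) ≈ 12.17°.

≈ 29°S, 12°E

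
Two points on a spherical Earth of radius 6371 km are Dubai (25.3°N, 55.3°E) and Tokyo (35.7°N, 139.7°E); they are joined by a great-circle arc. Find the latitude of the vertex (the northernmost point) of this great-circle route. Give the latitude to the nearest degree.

The great circle lies in the plane with unit normal n̂ = (p₁ × p₂)/|p₁ × p₂|.
Here n̂_z ≈ +0.772; the vertex latitude is φ_max = arccos|n̂_z| ≈ 39.5°.
Check via Clairaut: cos φ_max = |cos φ₁| · sin C = cos(25.3°)·sin(58.6°) ≈ 0.772, again giving ≈ 39.5°.

≈ 40°N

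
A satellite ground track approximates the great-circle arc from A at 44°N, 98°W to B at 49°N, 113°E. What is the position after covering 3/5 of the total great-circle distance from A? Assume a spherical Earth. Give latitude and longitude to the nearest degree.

Convert each endpoint to a unit vector on the sphere (x = cos φ cos λ, y = cos φ sin λ, z = sin φ).
The central angle between the endpoints is δ = arccos(p₁·p₂) ≈ 1.451 rad (83.1°).
Interpolate at f = 3/5 with slerp weights a = sin((1−f)δ)/sin δ ≈ 0.552, b = sin(fδ)/sin δ ≈ 0.770.
p = a·p₁ + b·p₂ ≈ (-0.253, 0.072, 0.965); φ = arcsin(p_z) ≈ 74.77°, λ = atan2(p_y, p_x) ≈ 164.16°.

≈ 75°N, 164°E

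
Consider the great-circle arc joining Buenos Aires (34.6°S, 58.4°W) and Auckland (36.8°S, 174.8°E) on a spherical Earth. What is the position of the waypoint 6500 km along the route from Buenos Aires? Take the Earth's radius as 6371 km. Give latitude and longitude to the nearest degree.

≈ 57°S, 142°W

Convert each endpoint to a unit vector on the sphere (x = cos φ cos λ, y = cos φ sin λ, z = sin φ).
The central angle between the endpoints is δ = arccos(p₁·p₂) ≈ 1.625 rad (93.1°). The total great-circle distance is δ·R ≈ 1.625 × 6371 ≈ 10356 km, so the target fraction is f = 6500/10356 ≈ 0.628.
Interpolate at f ≈ 0.628 with slerp weights a = sin((1−f)δ)/sin δ ≈ 0.570, b = sin(fδ)/sin δ ≈ 0.854.
p = a·p₁ + b·p₂ ≈ (-0.435, -0.338, -0.835); φ = arcsin(p_z) ≈ -56.60°, λ = atan2(p_y, p_x) ≈ -142.18°.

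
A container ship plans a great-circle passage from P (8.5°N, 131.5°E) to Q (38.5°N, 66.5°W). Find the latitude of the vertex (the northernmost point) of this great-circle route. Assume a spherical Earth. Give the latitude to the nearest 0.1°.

≈ 71.8°N

The great circle lies in the plane with unit normal n̂ = (p₁ × p₂)/|p₁ × p₂|.
Here n̂_z ≈ +0.313; the vertex latitude is φ_max = arccos|n̂_z| ≈ 71.8°.
Check via Clairaut: cos φ_max = |cos φ₁| · sin C = cos(8.5°)·sin(18.4°) ≈ 0.313, again giving ≈ 71.8°.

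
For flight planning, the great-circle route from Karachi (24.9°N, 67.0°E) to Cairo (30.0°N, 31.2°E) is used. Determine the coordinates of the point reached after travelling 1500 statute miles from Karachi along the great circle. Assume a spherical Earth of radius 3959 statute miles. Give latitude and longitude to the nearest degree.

≈ (29°N, 43°E)

Convert each endpoint to a unit vector on the sphere (x = cos φ cos λ, y = cos φ sin λ, z = sin φ).
The central angle between the endpoints is δ = arccos(p₁·p₂) ≈ 0.559 rad (32.0°). The total great-circle distance is δ·R ≈ 0.559 × 3959 ≈ 2214 mi, so the target fraction is f = 1500/2214 ≈ 0.677.
Interpolate at f ≈ 0.677 with slerp weights a = sin((1−f)δ)/sin δ ≈ 0.338, b = sin(fδ)/sin δ ≈ 0.697.
p = a·p₁ + b·p₂ ≈ (0.636, 0.595, 0.491); φ = arcsin(p_z) ≈ 29.40°, λ = atan2(p_y, p_x) ≈ 43.09°.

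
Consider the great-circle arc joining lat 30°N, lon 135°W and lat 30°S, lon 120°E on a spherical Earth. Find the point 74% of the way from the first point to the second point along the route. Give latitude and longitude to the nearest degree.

Write both endpoints as unit vectors p₁, p₂ with components (cos φ cos λ, cos φ sin λ, sin φ).
The central angle between the endpoints is δ = arccos(p₁·p₂) ≈ 2.031 rad (116.4°).
Interpolate at f = 0.74 with slerp weights a = sin((1−f)δ)/sin δ ≈ 0.562, b = sin(fδ)/sin δ ≈ 1.114.
p = a·p₁ + b·p₂ ≈ (-0.827, 0.491, -0.276); φ = arcsin(p_z) ≈ -16.00°, λ = atan2(p_y, p_x) ≈ 149.30°.

≈ lat 16°S, lon 149°E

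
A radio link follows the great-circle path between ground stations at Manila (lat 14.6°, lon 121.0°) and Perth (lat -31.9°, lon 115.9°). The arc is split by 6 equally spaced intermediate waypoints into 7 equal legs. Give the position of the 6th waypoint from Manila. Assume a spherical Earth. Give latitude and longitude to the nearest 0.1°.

≈ lat -25.3°, lon 116.8°

Write both endpoints as unit vectors p₁, p₂ with components (cos φ cos λ, cos φ sin λ, sin φ).
The central angle between the endpoints is δ = arccos(p₁·p₂) ≈ 0.816 rad (46.8°).
Interpolate at f = 6/7 with slerp weights a = sin((1−f)δ)/sin δ ≈ 0.160, b = sin(fδ)/sin δ ≈ 0.884.
p = a·p₁ + b·p₂ ≈ (-0.407, 0.807, -0.427); φ = arcsin(p_z) ≈ -25.26°, λ = atan2(p_y, p_x) ≈ 116.77°.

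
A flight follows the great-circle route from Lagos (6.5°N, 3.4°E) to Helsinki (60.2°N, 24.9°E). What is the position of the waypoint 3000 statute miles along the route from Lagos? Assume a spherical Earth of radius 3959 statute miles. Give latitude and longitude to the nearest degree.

≈ (48°N, 17°E)

Write both endpoints as unit vectors p₁, p₂ with components (cos φ cos λ, cos φ sin λ, sin φ).
The central angle between the endpoints is δ = arccos(p₁·p₂) ≈ 0.979 rad (56.1°). The total great-circle distance is δ·R ≈ 0.979 × 3959 ≈ 3877 mi, so the target fraction is f = 3000/3877 ≈ 0.774.
Interpolate at f ≈ 0.774 with slerp weights a = sin((1−f)δ)/sin δ ≈ 0.265, b = sin(fδ)/sin δ ≈ 0.828.
p = a·p₁ + b·p₂ ≈ (0.636, 0.189, 0.748); φ = arcsin(p_z) ≈ 48.46°, λ = atan2(p_y, p_x) ≈ 16.54°.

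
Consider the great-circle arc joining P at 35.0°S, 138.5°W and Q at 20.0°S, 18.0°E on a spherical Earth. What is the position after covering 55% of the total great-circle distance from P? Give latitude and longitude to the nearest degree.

Convert each endpoint to a unit vector on the sphere (x = cos φ cos λ, y = cos φ sin λ, z = sin φ).
The central angle between the endpoints is δ = arccos(p₁·p₂) ≈ 2.106 rad (120.6°).
Interpolate at f = 0.55 with slerp weights a = sin((1−f)δ)/sin δ ≈ 0.944, b = sin(fδ)/sin δ ≈ 1.065.
p = a·p₁ + b·p₂ ≈ (0.373, -0.203, -0.906); φ = arcsin(p_z) ≈ -64.89°, λ = atan2(p_y, p_x) ≈ -28.60°.

≈ 65°S, 29°W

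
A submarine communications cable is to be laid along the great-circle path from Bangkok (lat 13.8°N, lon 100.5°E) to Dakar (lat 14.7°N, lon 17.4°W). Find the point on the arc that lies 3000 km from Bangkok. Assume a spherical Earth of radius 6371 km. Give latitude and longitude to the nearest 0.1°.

≈ lat 22.4°N, lon 73.5°E

Write both endpoints as unit vectors p₁, p₂ with components (cos φ cos λ, cos φ sin λ, sin φ).
The central angle between the endpoints is δ = arccos(p₁·p₂) ≈ 1.960 rad (112.3°). The total great-circle distance is δ·R ≈ 1.960 × 6371 ≈ 12484 km, so the target fraction is f = 3000/12484 ≈ 0.240.
Interpolate at f ≈ 0.240 with slerp weights a = sin((1−f)δ)/sin δ ≈ 1.077, b = sin(fδ)/sin δ ≈ 0.490.
p = a·p₁ + b·p₂ ≈ (0.262, 0.887, 0.381); φ = arcsin(p_z) ≈ 22.41°, λ = atan2(p_y, p_x) ≈ 73.54°.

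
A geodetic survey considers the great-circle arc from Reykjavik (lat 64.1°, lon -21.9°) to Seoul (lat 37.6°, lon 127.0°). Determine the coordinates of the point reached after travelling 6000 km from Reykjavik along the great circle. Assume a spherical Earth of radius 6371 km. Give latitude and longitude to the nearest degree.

≈ lat 58°, lon 118°

Convert each endpoint to a unit vector on the sphere (x = cos φ cos λ, y = cos φ sin λ, z = sin φ).
The central angle between the endpoints is δ = arccos(p₁·p₂) ≈ 1.316 rad (75.4°). The total great-circle distance is δ·R ≈ 1.316 × 6371 ≈ 8381 km, so the target fraction is f = 6000/8381 ≈ 0.716.
Interpolate at f ≈ 0.716 with slerp weights a = sin((1−f)δ)/sin δ ≈ 0.377, b = sin(fδ)/sin δ ≈ 0.836.
p = a·p₁ + b·p₂ ≈ (-0.246, 0.467, 0.849); φ = arcsin(p_z) ≈ 58.14°, λ = atan2(p_y, p_x) ≈ 117.72°.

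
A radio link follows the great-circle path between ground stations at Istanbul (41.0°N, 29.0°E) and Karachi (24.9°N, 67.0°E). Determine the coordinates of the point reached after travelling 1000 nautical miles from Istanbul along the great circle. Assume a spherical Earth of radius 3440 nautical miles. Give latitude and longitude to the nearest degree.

≈ (35°N, 49°E)

Convert each endpoint to a unit vector on the sphere (x = cos φ cos λ, y = cos φ sin λ, z = sin φ).
The central angle between the endpoints is δ = arccos(p₁·p₂) ≈ 0.617 rad (35.3°). The total great-circle distance is δ·R ≈ 0.617 × 3440 ≈ 2122 nmi, so the target fraction is f = 1000/2122 ≈ 0.471.
Interpolate at f ≈ 0.471 with slerp weights a = sin((1−f)δ)/sin δ ≈ 0.554, b = sin(fδ)/sin δ ≈ 0.495.
p = a·p₁ + b·p₂ ≈ (0.541, 0.616, 0.572); φ = arcsin(p_z) ≈ 34.89°, λ = atan2(p_y, p_x) ≈ 48.71°.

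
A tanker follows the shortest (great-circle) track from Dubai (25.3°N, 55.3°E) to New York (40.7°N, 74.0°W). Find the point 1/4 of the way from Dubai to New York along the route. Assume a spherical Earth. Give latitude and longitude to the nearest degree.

Write both endpoints as unit vectors p₁, p₂ with components (cos φ cos λ, cos φ sin λ, sin φ).
The central angle between the endpoints is δ = arccos(p₁·p₂) ≈ 1.727 rad (98.9°).
Interpolate at f = 1/4 with slerp weights a = sin((1−f)δ)/sin δ ≈ 0.974, b = sin(fδ)/sin δ ≈ 0.424.
p = a·p₁ + b·p₂ ≈ (0.590, 0.415, 0.693); φ = arcsin(p_z) ≈ 43.83°, λ = atan2(p_y, p_x) ≈ 35.15°.

≈ (44°N, 35°E)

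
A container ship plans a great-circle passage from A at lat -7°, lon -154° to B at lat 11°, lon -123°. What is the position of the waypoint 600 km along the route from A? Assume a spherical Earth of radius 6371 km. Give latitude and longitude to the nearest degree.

The haversine formula gives a central angle δ ≈ 0.623 rad (35.7°) between the endpoints. The total great-circle distance is δ·R ≈ 0.623 × 6371 ≈ 3972 km, so the target fraction is f = 600/3972 ≈ 0.151.
Interpolate at f ≈ 0.151 with slerp weights a = sin((1−f)δ)/sin δ ≈ 0.865, b = sin(fδ)/sin δ ≈ 0.161.
p = a·p₁ + b·p₂ ≈ (-0.858, -0.509, -0.075); φ = arcsin(p_z) ≈ -4.28°, λ = atan2(p_y, p_x) ≈ -149.32°.

≈ lat -4°, lon -149°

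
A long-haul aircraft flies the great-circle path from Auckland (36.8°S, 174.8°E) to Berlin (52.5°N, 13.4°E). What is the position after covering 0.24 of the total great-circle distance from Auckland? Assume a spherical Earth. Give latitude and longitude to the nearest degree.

≈ 3°S, 155°E

Write both endpoints as unit vectors p₁, p₂ with components (cos φ cos λ, cos φ sin λ, sin φ).
The central angle between the endpoints is δ = arccos(p₁·p₂) ≈ 2.785 rad (159.6°).
Interpolate at f = 0.24 with slerp weights a = sin((1−f)δ)/sin δ ≈ 2.451, b = sin(fδ)/sin δ ≈ 1.777.
p = a·p₁ + b·p₂ ≈ (-0.902, 0.429, -0.058); φ = arcsin(p_z) ≈ -3.32°, λ = atan2(p_y, p_x) ≈ 154.58°.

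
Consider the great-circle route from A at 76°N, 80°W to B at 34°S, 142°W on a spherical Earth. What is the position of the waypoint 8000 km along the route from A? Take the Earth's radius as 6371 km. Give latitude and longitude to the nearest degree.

≈ 10°N, 132°W

Write both endpoints as unit vectors p₁, p₂ with components (cos φ cos λ, cos φ sin λ, sin φ).
The central angle between the endpoints is δ = arccos(p₁·p₂) ≈ 2.036 rad (116.6°). The total great-circle distance is δ·R ≈ 2.036 × 6371 ≈ 12970 km, so the target fraction is f = 8000/12970 ≈ 0.617.
Interpolate at f ≈ 0.617 with slerp weights a = sin((1−f)δ)/sin δ ≈ 0.787, b = sin(fδ)/sin δ ≈ 1.064.
p = a·p₁ + b·p₂ ≈ (-0.662, -0.730, 0.169); φ = arcsin(p_z) ≈ 9.71°, λ = atan2(p_y, p_x) ≈ -132.18°.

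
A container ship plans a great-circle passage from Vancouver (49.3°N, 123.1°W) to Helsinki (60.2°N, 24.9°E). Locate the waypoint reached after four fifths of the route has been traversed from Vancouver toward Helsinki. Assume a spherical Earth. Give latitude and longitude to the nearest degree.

Write both endpoints as unit vectors p₁, p₂ with components (cos φ cos λ, cos φ sin λ, sin φ).
The central angle between the endpoints is δ = arccos(p₁·p₂) ≈ 1.178 rad (67.5°).
Interpolate at f = 4/5 with slerp weights a = sin((1−f)δ)/sin δ ≈ 0.253, b = sin(fδ)/sin δ ≈ 0.876.
p = a·p₁ + b·p₂ ≈ (0.305, 0.045, 0.951); φ = arcsin(p_z) ≈ 72.06°, λ = atan2(p_y, p_x) ≈ 8.44°.

≈ 72°N, 8°E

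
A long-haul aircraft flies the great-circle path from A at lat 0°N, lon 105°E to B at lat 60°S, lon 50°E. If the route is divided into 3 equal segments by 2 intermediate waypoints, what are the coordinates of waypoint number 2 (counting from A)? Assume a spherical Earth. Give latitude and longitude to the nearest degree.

≈ lat 43°S, lon 79°E

The haversine formula gives a central angle δ ≈ 1.280 rad (73.3°) between the endpoints.
Interpolate at f = 2/3 with slerp weights a = sin((1−f)δ)/sin δ ≈ 0.432, b = sin(fδ)/sin δ ≈ 0.786.
p = a·p₁ + b·p₂ ≈ (0.141, 0.718, -0.681); φ = arcsin(p_z) ≈ -42.93°, λ = atan2(p_y, p_x) ≈ 78.90°.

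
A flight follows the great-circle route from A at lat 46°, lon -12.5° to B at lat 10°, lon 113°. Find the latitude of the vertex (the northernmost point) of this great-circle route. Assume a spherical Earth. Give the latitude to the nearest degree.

The great circle lies in the plane with unit normal n̂ = (p₁ × p₂)/|p₁ × p₂|.
Here n̂_z ≈ +0.579; the vertex latitude is φ_max = arccos|n̂_z| ≈ 54.6°.
Check via Clairaut: cos φ_max = |cos φ₁| · sin C = cos(46.0°)·sin(56.4°) ≈ 0.579, again giving ≈ 54.6°.

≈ 55°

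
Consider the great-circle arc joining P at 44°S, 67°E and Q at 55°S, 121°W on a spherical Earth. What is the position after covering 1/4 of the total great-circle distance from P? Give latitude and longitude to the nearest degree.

≈ 64°S, 71°E

Convert each endpoint to a unit vector on the sphere (x = cos φ cos λ, y = cos φ sin λ, z = sin φ).
The central angle between the endpoints is δ = arccos(p₁·p₂) ≈ 1.410 rad (80.8°).
Interpolate at f = 1/4 with slerp weights a = sin((1−f)δ)/sin δ ≈ 0.882, b = sin(fδ)/sin δ ≈ 0.350.
p = a·p₁ + b·p₂ ≈ (0.145, 0.412, -0.899); φ = arcsin(p_z) ≈ -64.08°, λ = atan2(p_y, p_x) ≈ 70.66°.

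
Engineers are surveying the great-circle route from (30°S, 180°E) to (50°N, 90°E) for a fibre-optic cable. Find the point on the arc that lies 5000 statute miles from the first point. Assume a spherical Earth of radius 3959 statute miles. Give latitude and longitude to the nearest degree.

≈ (26°N, 132°E)

From cos δ = sin φ₁ sin φ₂ + cos φ₁ cos φ₂ cos Δλ, the central angle is δ ≈ 1.964 rad (112.5°). The total great-circle distance is δ·R ≈ 1.964 × 3959 ≈ 7775 mi, so the target fraction is f = 5000/7775 ≈ 0.643.
Interpolate at f ≈ 0.643 with slerp weights a = sin((1−f)δ)/sin δ ≈ 0.698, b = sin(fδ)/sin δ ≈ 1.032.
p = a·p₁ + b·p₂ ≈ (-0.605, 0.663, 0.441); φ = arcsin(p_z) ≈ 26.18°, λ = atan2(p_y, p_x) ≈ 132.36°.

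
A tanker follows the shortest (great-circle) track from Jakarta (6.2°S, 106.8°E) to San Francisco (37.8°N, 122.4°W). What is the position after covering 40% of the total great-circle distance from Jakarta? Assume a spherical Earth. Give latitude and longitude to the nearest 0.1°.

≈ 26.7°N, 145.9°E

Convert each endpoint to a unit vector on the sphere (x = cos φ cos λ, y = cos φ sin λ, z = sin φ).
The central angle between the endpoints is δ = arccos(p₁·p₂) ≈ 2.189 rad (125.4°).
Interpolate at f = 0.40 with slerp weights a = sin((1−f)δ)/sin δ ≈ 1.187, b = sin(fδ)/sin δ ≈ 0.942.
p = a·p₁ + b·p₂ ≈ (-0.740, 0.501, 0.449); φ = arcsin(p_z) ≈ 26.70°, λ = atan2(p_y, p_x) ≈ 145.91°.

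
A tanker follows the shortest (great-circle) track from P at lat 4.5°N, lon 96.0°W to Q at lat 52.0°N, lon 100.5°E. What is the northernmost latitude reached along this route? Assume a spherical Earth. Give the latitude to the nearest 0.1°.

≈ 78.2°N

The great circle lies in the plane with unit normal n̂ = (p₁ × p₂)/|p₁ × p₂|.
Here n̂_z ≈ -0.205; the vertex latitude is φ_max = arccos|n̂_z| ≈ 78.2°.
Check via Clairaut: cos φ_max = |cos φ₁| · sin C = cos(4.5°)·sin(11.9°) ≈ 0.205, again giving ≈ 78.2°.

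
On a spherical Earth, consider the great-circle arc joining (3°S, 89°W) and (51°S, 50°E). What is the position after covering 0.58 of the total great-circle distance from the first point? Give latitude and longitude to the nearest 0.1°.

≈ (56.9°S, 38.3°W)

The haversine formula gives a central angle δ ≈ 2.019 rad (115.7°) between the endpoints.
Interpolate at f = 0.58 with slerp weights a = sin((1−f)δ)/sin δ ≈ 0.832, b = sin(fδ)/sin δ ≈ 1.022.
p = a·p₁ + b·p₂ ≈ (0.428, -0.338, -0.838); φ = arcsin(p_z) ≈ -56.94°, λ = atan2(p_y, p_x) ≈ -38.31°.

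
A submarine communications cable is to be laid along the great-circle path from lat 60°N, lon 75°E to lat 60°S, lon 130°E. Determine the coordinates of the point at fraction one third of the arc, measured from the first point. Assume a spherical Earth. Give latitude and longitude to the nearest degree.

≈ lat 20°N, lon 97°E

Write both endpoints as unit vectors p₁, p₂ with components (cos φ cos λ, cos φ sin λ, sin φ).
The central angle between the endpoints is δ = arccos(p₁·p₂) ≈ 2.223 rad (127.3°).
Interpolate at f = 1/3 with slerp weights a = sin((1−f)δ)/sin δ ≈ 1.253, b = sin(fδ)/sin δ ≈ 0.849.
p = a·p₁ + b·p₂ ≈ (-0.111, 0.930, 0.350); φ = arcsin(p_z) ≈ 20.48°, λ = atan2(p_y, p_x) ≈ 96.79°.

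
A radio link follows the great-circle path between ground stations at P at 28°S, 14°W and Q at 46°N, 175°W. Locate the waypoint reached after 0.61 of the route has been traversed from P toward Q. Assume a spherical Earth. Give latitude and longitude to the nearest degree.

≈ 50°N, 76°W

The haversine formula gives a central angle δ ≈ 2.733 rad (156.6°) between the endpoints.
Interpolate at f = 0.61 with slerp weights a = sin((1−f)δ)/sin δ ≈ 2.202, b = sin(fδ)/sin δ ≈ 2.505.
p = a·p₁ + b·p₂ ≈ (0.153, -0.622, 0.768); φ = arcsin(p_z) ≈ 50.16°, λ = atan2(p_y, p_x) ≈ -76.14°.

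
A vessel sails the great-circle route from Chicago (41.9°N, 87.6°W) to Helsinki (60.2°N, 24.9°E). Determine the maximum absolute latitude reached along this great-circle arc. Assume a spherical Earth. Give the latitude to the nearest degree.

The great circle lies in the plane with unit normal n̂ = (p₁ × p₂)/|p₁ × p₂|.
Here n̂_z ≈ +0.380; the vertex latitude is φ_max = arccos|n̂_z| ≈ 67.7°.

≈ 68°N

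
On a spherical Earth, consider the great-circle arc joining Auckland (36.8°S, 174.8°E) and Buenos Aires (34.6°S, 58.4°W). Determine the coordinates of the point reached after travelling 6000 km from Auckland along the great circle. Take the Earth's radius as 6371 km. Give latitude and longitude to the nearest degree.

≈ 57°S, 107°W

Convert each endpoint to a unit vector on the sphere (x = cos φ cos λ, y = cos φ sin λ, z = sin φ).
The central angle between the endpoints is δ = arccos(p₁·p₂) ≈ 1.625 rad (93.1°). The total great-circle distance is δ·R ≈ 1.625 × 6371 ≈ 10356 km, so the target fraction is f = 6000/10356 ≈ 0.579.
Interpolate at f ≈ 0.579 with slerp weights a = sin((1−f)δ)/sin δ ≈ 0.633, b = sin(fδ)/sin δ ≈ 0.810.
p = a·p₁ + b·p₂ ≈ (-0.155, -0.522, -0.839); φ = arcsin(p_z) ≈ -57.01°, λ = atan2(p_y, p_x) ≈ -106.56°.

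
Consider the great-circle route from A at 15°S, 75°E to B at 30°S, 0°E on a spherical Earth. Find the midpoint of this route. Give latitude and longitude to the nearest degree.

≈ 28°S, 40°E

The haversine formula gives a central angle δ ≈ 1.218 rad (69.8°) between the endpoints.
Interpolate at f = 1/2 with slerp weights a = sin((1−f)δ)/sin δ ≈ 0.610, b = sin(fδ)/sin δ ≈ 0.610.
p = a·p₁ + b·p₂ ≈ (0.680, 0.569, -0.463); φ = arcsin(p_z) ≈ -27.55°, λ = atan2(p_y, p_x) ≈ 39.90°.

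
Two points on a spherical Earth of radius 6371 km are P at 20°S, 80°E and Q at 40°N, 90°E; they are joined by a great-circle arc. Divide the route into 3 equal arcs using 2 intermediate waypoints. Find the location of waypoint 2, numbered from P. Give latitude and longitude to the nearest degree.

≈ 20°N, 86°E

From cos δ = sin φ₁ sin φ₂ + cos φ₁ cos φ₂ cos Δλ, the central angle is δ ≈ 1.060 rad (60.7°).
Interpolate at f = 2/3 with slerp weights a = sin((1−f)δ)/sin δ ≈ 0.397, b = sin(fδ)/sin δ ≈ 0.744.
p = a·p₁ + b·p₂ ≈ (0.065, 0.937, 0.343); φ = arcsin(p_z) ≈ 20.04°, λ = atan2(p_y, p_x) ≈ 86.05°.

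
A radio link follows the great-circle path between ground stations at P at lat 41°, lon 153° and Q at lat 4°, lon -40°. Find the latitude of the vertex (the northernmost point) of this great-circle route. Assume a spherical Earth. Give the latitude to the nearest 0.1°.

The great circle lies in the plane with unit normal n̂ = (p₁ × p₂)/|p₁ × p₂|.
Here n̂_z ≈ +0.233; the vertex latitude is φ_max = arccos|n̂_z| ≈ 76.5°.

≈ 76.5°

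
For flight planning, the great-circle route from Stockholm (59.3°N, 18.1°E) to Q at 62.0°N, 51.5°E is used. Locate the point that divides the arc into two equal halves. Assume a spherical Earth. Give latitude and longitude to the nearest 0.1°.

Convert each endpoint to a unit vector on the sphere (x = cos φ cos λ, y = cos φ sin λ, z = sin φ).
The central angle between the endpoints is δ = arccos(p₁·p₂) ≈ 0.286 rad (16.4°).
Interpolate at f = 1/2 with slerp weights a = sin((1−f)δ)/sin δ ≈ 0.505, b = sin(fδ)/sin δ ≈ 0.505.
p = a·p₁ + b·p₂ ≈ (0.393, 0.266, 0.880); φ = arcsin(p_z) ≈ 61.69°, λ = atan2(p_y, p_x) ≈ 34.08°.

≈ 61.7°N, 34.1°E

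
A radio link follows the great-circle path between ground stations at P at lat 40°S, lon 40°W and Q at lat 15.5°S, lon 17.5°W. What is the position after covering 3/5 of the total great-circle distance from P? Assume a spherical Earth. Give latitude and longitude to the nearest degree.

Write both endpoints as unit vectors p₁, p₂ with components (cos φ cos λ, cos φ sin λ, sin φ).
The central angle between the endpoints is δ = arccos(p₁·p₂) ≈ 0.548 rad (31.4°).
Interpolate at f = 3/5 with slerp weights a = sin((1−f)δ)/sin δ ≈ 0.417, b = sin(fδ)/sin δ ≈ 0.620.
p = a·p₁ + b·p₂ ≈ (0.815, -0.385, -0.434); φ = arcsin(p_z) ≈ -25.72°, λ = atan2(p_y, p_x) ≈ -25.30°.

≈ lat 26°S, lon 25°W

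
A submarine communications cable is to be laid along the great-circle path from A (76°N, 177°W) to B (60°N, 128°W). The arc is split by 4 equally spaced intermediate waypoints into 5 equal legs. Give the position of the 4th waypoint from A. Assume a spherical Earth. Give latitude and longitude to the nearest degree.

≈ (64°N, 133°W)

From cos δ = sin φ₁ sin φ₂ + cos φ₁ cos φ₂ cos Δλ, the central angle is δ ≈ 0.404 rad (23.1°).
Interpolate at f = 4/5 with slerp weights a = sin((1−f)δ)/sin δ ≈ 0.205, b = sin(fδ)/sin δ ≈ 0.808.
p = a·p₁ + b·p₂ ≈ (-0.298, -0.321, 0.899); φ = arcsin(p_z) ≈ 64.01°, λ = atan2(p_y, p_x) ≈ -132.91°.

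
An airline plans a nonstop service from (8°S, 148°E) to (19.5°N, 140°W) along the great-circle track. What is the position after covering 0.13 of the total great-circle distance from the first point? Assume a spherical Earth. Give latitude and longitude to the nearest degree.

≈ (4°S, 157°E)

Write both endpoints as unit vectors p₁, p₂ with components (cos φ cos λ, cos φ sin λ, sin φ).
The central angle between the endpoints is δ = arccos(p₁·p₂) ≈ 1.326 rad (76.0°).
Interpolate at f = 0.13 with slerp weights a = sin((1−f)δ)/sin δ ≈ 0.942, b = sin(fδ)/sin δ ≈ 0.177.
p = a·p₁ + b·p₂ ≈ (-0.919, 0.387, -0.072); φ = arcsin(p_z) ≈ -4.14°, λ = atan2(p_y, p_x) ≈ 157.15°.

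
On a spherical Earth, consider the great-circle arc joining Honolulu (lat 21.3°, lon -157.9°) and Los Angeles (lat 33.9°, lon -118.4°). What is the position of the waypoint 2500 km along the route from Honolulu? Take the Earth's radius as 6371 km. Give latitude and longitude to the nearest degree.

Convert each endpoint to a unit vector on the sphere (x = cos φ cos λ, y = cos φ sin λ, z = sin φ).
The central angle between the endpoints is δ = arccos(p₁·p₂) ≈ 0.645 rad (36.9°). The total great-circle distance is δ·R ≈ 0.645 × 6371 ≈ 4107 km, so the target fraction is f = 2500/4107 ≈ 0.609.
Interpolate at f ≈ 0.609 with slerp weights a = sin((1−f)δ)/sin δ ≈ 0.415, b = sin(fδ)/sin δ ≈ 0.636.
p = a·p₁ + b·p₂ ≈ (-0.610, -0.610, 0.506); φ = arcsin(p_z) ≈ 30.38°, λ = atan2(p_y, p_x) ≈ -134.98°.

≈ lat 30°, lon -135°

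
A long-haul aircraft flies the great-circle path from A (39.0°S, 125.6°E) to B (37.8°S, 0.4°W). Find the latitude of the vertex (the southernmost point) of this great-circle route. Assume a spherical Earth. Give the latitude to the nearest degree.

≈ 60°S

The great circle lies in the plane with unit normal n̂ = (p₁ × p₂)/|p₁ × p₂|.
Here n̂_z ≈ -0.497; the vertex latitude is φ_max = arccos|n̂_z| ≈ 60.2°.
Check via Clairaut: cos φ_max = |cos φ₁| · sin C = cos(39.0°)·sin(140.2°) ≈ 0.497, again giving ≈ 60.2°.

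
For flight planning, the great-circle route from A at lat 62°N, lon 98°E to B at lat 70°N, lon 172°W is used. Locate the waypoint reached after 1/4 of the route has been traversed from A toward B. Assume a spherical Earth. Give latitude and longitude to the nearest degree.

≈ lat 68°N, lon 112°E

From cos δ = sin φ₁ sin φ₂ + cos φ₁ cos φ₂ cos Δλ, the central angle is δ ≈ 0.592 rad (33.9°).
Interpolate at f = 1/4 with slerp weights a = sin((1−f)δ)/sin δ ≈ 0.770, b = sin(fδ)/sin δ ≈ 0.264.
p = a·p₁ + b·p₂ ≈ (-0.140, 0.345, 0.928); φ = arcsin(p_z) ≈ 68.13°, λ = atan2(p_y, p_x) ≈ 112.04°.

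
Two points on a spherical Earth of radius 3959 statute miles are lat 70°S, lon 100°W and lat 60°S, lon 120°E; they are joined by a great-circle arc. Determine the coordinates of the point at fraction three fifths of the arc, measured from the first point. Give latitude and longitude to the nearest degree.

Write both endpoints as unit vectors p₁, p₂ with components (cos φ cos λ, cos φ sin λ, sin φ).
The central angle between the endpoints is δ = arccos(p₁·p₂) ≈ 0.819 rad (46.9°).
Interpolate at f = 3/5 with slerp weights a = sin((1−f)δ)/sin δ ≈ 0.441, b = sin(fδ)/sin δ ≈ 0.646.
p = a·p₁ + b·p₂ ≈ (-0.188, 0.131, -0.973); φ = arcsin(p_z) ≈ -76.76°, λ = atan2(p_y, p_x) ≈ 145.01°.

≈ lat 77°S, lon 145°E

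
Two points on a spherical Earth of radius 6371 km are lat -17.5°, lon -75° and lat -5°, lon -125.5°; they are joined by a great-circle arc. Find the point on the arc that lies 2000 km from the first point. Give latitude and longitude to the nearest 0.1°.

≈ lat -14.2°, lon -93.4°

Write both endpoints as unit vectors p₁, p₂ with components (cos φ cos λ, cos φ sin λ, sin φ).
The central angle between the endpoints is δ = arccos(p₁·p₂) ≈ 0.889 rad (50.9°). The total great-circle distance is δ·R ≈ 0.889 × 6371 ≈ 5661 km, so the target fraction is f = 2000/5661 ≈ 0.353.
Interpolate at f ≈ 0.353 with slerp weights a = sin((1−f)δ)/sin δ ≈ 0.700, b = sin(fδ)/sin δ ≈ 0.398.
p = a·p₁ + b·p₂ ≈ (-0.057, -0.968, -0.245); φ = arcsin(p_z) ≈ -14.20°, λ = atan2(p_y, p_x) ≈ -93.39°.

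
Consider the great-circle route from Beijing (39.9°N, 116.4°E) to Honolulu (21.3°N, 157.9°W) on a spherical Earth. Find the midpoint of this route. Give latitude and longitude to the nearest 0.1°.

≈ (38.8°N, 164.4°E)

Write both endpoints as unit vectors p₁, p₂ with components (cos φ cos λ, cos φ sin λ, sin φ).
The central angle between the endpoints is δ = arccos(p₁·p₂) ≈ 1.280 rad (73.3°).
Interpolate at f = 1/2 with slerp weights a = sin((1−f)δ)/sin δ ≈ 0.623, b = sin(fδ)/sin δ ≈ 0.623.
p = a·p₁ + b·p₂ ≈ (-0.751, 0.210, 0.626); φ = arcsin(p_z) ≈ 38.78°, λ = atan2(p_y, p_x) ≈ 164.38°.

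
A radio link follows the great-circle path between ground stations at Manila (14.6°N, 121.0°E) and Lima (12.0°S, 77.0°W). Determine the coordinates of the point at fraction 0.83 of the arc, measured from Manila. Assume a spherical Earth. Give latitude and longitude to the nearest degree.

Write both endpoints as unit vectors p₁, p₂ with components (cos φ cos λ, cos φ sin λ, sin φ).
The central angle between the endpoints is δ = arccos(p₁·p₂) ≈ 2.833 rad (162.3°).
Interpolate at f = 0.83 with slerp weights a = sin((1−f)δ)/sin δ ≈ 1.523, b = sin(fδ)/sin δ ≈ 2.337.
p = a·p₁ + b·p₂ ≈ (-0.245, -0.964, -0.102); φ = arcsin(p_z) ≈ -5.86°, λ = atan2(p_y, p_x) ≈ -104.25°.

≈ (6°S, 104°W)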